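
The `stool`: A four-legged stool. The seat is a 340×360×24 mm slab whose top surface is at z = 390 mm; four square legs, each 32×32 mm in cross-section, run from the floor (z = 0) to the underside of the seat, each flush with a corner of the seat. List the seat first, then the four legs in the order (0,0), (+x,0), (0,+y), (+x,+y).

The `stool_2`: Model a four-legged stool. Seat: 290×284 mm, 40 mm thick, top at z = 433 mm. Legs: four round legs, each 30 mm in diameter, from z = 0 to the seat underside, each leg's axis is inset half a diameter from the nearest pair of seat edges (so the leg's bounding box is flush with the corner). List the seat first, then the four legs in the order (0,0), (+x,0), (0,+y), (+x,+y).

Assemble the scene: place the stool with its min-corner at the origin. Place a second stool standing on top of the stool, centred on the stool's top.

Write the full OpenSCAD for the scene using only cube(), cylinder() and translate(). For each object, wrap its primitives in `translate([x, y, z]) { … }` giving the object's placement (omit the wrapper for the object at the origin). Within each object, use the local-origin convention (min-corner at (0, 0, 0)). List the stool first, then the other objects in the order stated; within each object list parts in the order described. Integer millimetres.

translate([0, 0, 366]) cube([340, 360, 24]);
cube([32, 32, 366]);
translate([308, 0, 0]) cube([32, 32, 366]);
translate([0, 328, 0]) cube([32, 32, 366]);
translate([308, 328, 0]) cube([32, 32, 366]);
translate([25, 38, 390]) {
  translate([0, 0, 393]) cube([290, 284, 40]);
  translate([15, 15, 0]) cylinder(h = 393, r = 15);
  translate([275, 15, 0]) cylinder(h = 393, r = 15);
  translate([15, 269, 0]) cylinder(h = 393, r = 15);
  translate([275, 269, 0]) cylinder(h = 393, r = 15);
}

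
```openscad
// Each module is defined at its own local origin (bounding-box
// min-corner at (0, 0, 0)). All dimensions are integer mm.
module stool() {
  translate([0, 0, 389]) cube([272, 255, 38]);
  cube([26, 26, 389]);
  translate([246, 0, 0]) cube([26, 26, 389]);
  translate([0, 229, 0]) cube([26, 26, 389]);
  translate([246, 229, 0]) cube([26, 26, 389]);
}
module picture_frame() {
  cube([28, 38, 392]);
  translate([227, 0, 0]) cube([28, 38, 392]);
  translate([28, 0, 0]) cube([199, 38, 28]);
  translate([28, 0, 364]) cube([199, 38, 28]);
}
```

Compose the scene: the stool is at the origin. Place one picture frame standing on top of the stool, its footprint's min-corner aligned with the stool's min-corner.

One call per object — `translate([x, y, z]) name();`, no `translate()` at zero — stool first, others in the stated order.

stool();
translate([0, 0, 427]) picture_frame();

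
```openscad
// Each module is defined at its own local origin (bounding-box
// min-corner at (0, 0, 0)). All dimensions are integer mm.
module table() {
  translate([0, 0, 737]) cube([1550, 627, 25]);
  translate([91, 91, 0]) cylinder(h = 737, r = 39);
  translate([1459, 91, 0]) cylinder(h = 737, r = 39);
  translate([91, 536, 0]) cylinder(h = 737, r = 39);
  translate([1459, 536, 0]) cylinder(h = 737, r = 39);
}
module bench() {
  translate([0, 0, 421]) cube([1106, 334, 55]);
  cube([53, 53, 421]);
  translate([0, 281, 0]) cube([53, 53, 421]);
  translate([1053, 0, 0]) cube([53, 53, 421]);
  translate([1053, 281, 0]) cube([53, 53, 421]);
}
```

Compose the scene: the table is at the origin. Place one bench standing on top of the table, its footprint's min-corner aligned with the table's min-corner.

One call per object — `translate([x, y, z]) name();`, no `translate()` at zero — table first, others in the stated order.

table();
translate([0, 0, 762]) bench();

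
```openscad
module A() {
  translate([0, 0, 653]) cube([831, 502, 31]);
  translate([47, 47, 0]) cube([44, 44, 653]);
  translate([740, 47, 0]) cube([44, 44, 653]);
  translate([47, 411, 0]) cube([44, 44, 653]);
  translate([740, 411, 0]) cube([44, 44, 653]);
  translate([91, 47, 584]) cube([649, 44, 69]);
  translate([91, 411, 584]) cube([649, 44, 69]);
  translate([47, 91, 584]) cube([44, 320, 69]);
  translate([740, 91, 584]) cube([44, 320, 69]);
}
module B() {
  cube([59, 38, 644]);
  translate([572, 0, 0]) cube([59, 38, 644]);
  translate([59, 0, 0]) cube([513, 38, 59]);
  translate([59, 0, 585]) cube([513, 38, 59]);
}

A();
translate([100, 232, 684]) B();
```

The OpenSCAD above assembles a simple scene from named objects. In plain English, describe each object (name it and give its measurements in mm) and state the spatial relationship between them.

A is a table: top 831 mm (x) × 502 mm (y), 31 mm thick, upper face at z = 684 mm, on four 44×44 mm square legs, each inset 47 mm from the nearest pair of top edges, running from z = 0 to the bottom of the top. Four apron rails, 44 mm thick and 69 mm tall, run between adjacent legs with their top edges flush with the underside of the top and their outer faces flush with the legs' outer faces.

B is a rectangular picture frame lying in the x–z plane (depth along y). The opening is 513 mm wide (x) by 526 mm tall (z), surrounded by a border 59 mm wide on all four sides. The frame is 38 mm deep and is made of two full-height vertical stiles with two horizontal rails fitted between them.

The picture frame is on top of the table, centred.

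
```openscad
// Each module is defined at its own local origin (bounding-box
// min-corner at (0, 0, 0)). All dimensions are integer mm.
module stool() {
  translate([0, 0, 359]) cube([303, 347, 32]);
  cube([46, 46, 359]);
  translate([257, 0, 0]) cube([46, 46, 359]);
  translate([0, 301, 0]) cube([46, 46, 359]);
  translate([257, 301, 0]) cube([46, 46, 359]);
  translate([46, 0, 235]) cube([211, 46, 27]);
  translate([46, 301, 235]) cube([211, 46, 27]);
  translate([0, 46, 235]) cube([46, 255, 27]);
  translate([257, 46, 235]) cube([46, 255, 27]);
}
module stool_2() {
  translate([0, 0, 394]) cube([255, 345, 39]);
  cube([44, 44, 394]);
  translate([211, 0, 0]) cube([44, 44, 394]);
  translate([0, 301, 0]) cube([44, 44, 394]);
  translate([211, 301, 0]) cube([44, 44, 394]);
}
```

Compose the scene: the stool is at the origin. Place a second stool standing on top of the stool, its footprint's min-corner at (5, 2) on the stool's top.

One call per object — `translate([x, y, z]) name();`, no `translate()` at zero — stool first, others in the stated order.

stool();
translate([5, 2, 391]) stool_2();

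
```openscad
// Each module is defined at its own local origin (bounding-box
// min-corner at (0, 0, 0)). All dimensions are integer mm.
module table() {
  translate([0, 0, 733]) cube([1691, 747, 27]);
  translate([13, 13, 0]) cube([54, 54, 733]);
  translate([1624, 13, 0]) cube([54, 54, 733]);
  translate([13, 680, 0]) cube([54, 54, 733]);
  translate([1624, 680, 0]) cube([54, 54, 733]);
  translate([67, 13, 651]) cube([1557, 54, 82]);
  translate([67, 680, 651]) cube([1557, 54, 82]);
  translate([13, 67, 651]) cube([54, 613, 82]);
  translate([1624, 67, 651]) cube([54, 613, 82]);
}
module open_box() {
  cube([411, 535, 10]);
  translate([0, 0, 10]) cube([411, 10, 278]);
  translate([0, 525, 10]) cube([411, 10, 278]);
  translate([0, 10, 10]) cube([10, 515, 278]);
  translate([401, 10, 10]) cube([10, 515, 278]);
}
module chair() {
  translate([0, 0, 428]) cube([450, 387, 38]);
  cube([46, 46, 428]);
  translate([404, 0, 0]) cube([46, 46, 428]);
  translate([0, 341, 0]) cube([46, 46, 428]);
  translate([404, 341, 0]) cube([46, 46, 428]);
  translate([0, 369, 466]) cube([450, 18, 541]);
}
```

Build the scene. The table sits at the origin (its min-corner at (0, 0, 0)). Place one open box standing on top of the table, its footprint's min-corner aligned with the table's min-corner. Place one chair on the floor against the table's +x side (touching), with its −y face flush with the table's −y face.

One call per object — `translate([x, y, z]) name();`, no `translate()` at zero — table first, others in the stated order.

table();
translate([0, 0, 760]) open_box();
translate([1691, 0, 0]) chair();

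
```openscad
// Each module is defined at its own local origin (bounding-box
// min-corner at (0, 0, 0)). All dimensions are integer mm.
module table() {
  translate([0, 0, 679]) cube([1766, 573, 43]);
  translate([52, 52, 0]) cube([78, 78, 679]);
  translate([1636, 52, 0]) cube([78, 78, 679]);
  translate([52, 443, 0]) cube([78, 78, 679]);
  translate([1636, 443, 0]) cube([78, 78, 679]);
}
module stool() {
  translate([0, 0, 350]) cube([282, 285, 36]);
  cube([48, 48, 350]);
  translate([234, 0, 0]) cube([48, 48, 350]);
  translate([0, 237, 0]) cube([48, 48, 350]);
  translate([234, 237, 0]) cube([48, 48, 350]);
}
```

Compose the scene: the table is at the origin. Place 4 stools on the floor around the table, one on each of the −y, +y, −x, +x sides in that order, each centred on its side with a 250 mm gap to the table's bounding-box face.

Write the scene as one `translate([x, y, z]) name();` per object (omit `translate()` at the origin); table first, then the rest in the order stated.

table();
translate([742, -535, 0]) stool();
translate([742, 823, 0]) stool();
translate([-532, 144, 0]) stool();
translate([2016, 144, 0]) stool();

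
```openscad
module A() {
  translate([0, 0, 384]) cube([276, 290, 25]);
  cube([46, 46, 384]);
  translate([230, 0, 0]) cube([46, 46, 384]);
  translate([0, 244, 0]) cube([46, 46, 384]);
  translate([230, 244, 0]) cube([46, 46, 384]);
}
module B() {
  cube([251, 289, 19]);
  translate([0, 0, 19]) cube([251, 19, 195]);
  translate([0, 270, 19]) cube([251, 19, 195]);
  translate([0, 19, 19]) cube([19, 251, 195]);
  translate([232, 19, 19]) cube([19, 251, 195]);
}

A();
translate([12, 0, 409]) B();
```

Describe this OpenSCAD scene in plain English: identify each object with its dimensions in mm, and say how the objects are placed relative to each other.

A is a four-legged stool. The seat is a 276×290×25 mm slab whose top surface is at z = 409 mm; four square legs, each 46×46 mm in cross-section, run from the floor (z = 0) to the underside of the seat, each flush with a corner of the seat.

B is an open storage box with external size 251×289×214 mm and wall thickness 19 mm (the base is also 19 mm thick). The base covers the whole footprint; the four walls stand on the base, with the y-facing walls full-width and the x-facing walls fitting between their inner faces.

The open box is on top of the stool.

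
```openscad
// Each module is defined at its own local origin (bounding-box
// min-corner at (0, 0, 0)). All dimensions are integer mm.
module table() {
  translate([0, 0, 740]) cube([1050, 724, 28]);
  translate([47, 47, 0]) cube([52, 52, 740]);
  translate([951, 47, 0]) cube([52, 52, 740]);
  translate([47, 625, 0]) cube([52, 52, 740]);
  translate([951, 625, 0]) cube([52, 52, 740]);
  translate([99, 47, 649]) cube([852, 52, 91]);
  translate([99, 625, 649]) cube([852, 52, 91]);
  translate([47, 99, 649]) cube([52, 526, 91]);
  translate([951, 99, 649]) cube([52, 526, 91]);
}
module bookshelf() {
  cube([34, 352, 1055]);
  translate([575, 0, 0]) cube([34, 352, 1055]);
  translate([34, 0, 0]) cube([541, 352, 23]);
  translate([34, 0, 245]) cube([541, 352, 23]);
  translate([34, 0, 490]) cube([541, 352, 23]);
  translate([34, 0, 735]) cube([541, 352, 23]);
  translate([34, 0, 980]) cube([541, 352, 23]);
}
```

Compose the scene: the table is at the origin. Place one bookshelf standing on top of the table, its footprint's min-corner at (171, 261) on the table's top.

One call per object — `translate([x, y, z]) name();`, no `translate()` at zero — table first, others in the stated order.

table();
translate([171, 261, 768]) bookshelf();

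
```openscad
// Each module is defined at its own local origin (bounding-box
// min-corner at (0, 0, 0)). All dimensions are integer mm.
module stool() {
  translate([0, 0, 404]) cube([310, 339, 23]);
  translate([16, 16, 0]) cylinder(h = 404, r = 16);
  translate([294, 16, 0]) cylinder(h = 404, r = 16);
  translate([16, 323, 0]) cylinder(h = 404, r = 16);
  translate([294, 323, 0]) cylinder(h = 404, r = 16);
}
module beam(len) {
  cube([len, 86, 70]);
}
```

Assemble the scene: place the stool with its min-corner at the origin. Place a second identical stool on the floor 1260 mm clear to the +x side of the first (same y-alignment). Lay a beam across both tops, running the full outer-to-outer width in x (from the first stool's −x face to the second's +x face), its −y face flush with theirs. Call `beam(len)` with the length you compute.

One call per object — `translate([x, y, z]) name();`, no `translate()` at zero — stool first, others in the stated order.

stool();
translate([1570, 0, 0]) stool();
translate([0, 0, 427]) beam(1880);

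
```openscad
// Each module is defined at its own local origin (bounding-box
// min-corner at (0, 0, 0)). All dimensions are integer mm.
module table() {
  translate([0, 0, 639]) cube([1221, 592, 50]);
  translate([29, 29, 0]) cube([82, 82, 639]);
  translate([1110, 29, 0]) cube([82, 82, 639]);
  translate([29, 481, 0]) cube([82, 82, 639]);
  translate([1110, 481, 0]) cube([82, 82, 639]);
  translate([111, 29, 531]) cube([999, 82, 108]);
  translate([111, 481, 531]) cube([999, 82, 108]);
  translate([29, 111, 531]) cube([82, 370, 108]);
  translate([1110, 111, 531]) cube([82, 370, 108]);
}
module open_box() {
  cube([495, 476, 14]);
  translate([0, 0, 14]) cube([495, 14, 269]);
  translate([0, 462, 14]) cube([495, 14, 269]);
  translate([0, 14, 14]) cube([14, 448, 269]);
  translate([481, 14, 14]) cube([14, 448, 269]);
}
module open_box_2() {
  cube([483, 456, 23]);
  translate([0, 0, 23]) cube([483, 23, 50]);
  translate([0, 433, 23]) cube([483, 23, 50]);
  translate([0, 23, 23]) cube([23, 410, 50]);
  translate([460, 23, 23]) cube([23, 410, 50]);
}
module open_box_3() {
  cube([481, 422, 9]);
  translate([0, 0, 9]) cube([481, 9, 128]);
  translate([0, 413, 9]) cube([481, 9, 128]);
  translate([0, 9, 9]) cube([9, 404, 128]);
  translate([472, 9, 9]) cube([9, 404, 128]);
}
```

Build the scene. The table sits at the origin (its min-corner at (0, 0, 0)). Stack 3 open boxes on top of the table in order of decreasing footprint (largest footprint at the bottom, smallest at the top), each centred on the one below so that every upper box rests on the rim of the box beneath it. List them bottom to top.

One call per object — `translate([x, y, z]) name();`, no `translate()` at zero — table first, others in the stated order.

table();
translate([363, 58, 689]) open_box();
translate([369, 68, 972]) open_box_2();
translate([370, 85, 1045]) open_box_3();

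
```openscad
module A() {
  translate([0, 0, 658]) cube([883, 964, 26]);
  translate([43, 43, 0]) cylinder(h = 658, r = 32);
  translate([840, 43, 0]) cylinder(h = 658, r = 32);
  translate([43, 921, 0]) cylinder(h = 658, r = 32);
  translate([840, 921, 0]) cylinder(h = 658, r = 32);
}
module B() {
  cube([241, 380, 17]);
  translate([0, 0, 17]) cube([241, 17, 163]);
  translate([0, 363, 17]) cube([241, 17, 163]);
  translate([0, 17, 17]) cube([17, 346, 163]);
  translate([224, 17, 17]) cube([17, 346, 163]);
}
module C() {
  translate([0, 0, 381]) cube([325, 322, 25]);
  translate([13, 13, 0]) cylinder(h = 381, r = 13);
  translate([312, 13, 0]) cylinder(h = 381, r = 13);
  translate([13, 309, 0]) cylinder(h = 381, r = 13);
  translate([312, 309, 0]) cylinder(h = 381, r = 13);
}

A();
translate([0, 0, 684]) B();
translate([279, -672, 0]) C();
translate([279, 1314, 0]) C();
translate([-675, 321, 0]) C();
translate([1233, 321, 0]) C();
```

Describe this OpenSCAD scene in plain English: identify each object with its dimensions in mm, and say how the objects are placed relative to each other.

A is a table with a 883×964 mm rectangular top, 26 mm thick, top surface at z = 684 mm, supported by four round legs of 64 mm diameter, each leg's bounding box inset 11 mm from the nearest pair of top edges, running from the floor.

B is an open storage box with external size 241×380×180 mm and wall thickness 17 mm (the base is also 17 mm thick). The base covers the whole footprint; the four walls stand on the base, with the y-facing walls full-width and the x-facing walls fitting between their inner faces.

C is a simple wooden stool: a rectangular seat 325 mm (x) by 322 mm (y), 25 mm thick, top face at z = 406 mm, on four round legs, each 26 mm in diameter. The legs rest on z = 0, each leg's axis is inset half a diameter from the nearest pair of seat edges (so the leg's bounding box is flush with the corner).

The open box is on top of the table. Four stools sit around the table at the −y, +y, −x, +x sides.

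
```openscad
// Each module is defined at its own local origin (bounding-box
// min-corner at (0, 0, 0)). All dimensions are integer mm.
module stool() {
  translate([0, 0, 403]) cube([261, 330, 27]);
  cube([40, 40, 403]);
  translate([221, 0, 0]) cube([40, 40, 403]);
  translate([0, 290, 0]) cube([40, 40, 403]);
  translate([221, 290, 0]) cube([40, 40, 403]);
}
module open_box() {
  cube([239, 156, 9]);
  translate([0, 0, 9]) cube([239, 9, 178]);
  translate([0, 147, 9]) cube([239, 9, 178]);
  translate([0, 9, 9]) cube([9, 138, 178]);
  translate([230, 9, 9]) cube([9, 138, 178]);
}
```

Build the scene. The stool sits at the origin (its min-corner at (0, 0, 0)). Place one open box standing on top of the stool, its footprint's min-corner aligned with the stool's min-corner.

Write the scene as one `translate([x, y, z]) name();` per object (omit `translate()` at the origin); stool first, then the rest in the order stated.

stool();
translate([0, 0, 430]) open_box();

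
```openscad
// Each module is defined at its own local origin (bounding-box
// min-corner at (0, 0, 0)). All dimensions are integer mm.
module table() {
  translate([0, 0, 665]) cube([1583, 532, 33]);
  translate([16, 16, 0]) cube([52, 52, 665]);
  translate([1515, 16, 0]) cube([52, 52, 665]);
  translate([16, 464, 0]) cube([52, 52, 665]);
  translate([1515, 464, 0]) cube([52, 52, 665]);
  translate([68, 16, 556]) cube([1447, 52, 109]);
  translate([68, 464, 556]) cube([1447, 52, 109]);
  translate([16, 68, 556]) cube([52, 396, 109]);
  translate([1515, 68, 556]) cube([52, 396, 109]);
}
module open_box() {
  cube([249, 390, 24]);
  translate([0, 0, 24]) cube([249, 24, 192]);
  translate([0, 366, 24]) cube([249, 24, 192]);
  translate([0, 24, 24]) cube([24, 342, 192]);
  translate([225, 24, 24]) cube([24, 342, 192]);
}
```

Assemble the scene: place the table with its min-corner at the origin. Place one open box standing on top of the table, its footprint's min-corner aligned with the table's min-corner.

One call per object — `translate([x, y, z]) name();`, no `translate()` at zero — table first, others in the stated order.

table();
translate([0, 0, 698]) open_box();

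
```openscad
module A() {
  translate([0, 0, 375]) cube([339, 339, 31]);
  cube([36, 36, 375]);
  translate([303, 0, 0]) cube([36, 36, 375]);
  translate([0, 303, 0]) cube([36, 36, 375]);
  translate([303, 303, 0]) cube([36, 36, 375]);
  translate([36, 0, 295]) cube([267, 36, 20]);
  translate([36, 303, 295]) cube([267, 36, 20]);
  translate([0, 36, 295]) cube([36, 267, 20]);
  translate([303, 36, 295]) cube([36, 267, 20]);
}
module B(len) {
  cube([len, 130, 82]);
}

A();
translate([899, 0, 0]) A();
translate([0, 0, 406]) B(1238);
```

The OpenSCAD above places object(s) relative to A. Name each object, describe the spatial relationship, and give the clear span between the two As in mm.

Second stool starts at x = 899; first ends at x = 339; clear span = 899 − 339 = 560 mm.

A is a stool. B is a beam. A beam spans the tops of two stools. The clear span between the two stools is 560 mm.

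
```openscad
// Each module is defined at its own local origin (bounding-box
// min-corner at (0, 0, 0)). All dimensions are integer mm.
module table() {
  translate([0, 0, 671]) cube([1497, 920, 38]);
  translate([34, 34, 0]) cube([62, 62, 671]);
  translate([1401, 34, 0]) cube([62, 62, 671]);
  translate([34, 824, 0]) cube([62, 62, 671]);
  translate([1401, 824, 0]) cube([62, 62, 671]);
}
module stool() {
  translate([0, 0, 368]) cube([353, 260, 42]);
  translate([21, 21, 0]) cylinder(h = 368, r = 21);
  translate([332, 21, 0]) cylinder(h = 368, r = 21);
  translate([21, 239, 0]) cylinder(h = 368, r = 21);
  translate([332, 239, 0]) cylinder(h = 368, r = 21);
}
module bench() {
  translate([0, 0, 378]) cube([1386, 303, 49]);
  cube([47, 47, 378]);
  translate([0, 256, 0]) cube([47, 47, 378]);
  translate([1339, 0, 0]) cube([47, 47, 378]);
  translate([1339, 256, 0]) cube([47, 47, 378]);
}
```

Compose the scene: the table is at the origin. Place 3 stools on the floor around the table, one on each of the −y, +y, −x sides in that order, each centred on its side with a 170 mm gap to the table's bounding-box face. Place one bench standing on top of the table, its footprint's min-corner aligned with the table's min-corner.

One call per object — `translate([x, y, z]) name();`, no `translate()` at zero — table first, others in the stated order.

table();
translate([572, -430, 0]) stool();
translate([572, 1090, 0]) stool();
translate([-523, 330, 0]) stool();
translate([0, 0, 709]) bench();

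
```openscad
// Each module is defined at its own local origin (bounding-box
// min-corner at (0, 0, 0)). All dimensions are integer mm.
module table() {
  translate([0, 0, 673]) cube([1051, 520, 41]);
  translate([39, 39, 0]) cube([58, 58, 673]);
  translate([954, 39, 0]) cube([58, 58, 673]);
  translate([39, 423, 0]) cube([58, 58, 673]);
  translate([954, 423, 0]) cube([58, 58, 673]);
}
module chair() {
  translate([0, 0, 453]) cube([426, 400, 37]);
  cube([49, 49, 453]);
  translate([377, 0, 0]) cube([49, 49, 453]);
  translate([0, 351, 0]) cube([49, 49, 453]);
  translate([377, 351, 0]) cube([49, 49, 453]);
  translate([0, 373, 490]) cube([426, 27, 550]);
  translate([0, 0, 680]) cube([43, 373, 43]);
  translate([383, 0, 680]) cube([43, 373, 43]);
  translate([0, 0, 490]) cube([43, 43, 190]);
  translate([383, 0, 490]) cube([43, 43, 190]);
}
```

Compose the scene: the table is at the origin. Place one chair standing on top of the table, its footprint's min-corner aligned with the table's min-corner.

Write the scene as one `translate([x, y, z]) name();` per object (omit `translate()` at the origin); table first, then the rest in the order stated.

table();
translate([0, 0, 714]) chair();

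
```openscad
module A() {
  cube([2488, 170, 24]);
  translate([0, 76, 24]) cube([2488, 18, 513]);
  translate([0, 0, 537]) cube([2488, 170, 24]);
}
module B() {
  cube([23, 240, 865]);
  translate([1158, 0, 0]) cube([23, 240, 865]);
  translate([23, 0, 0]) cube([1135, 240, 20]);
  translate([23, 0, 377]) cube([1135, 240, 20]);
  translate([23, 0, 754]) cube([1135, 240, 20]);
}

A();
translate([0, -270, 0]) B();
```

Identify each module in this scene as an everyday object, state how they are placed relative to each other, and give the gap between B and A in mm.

The bookshelf's nearest face is 30 mm from the I-beam's −y face.

A is an I-beam. B is a bookshelf. The bookshelf is on the floor beside the I-beam on its −y side. The gap between the bookshelf and the I-beam is 30 mm.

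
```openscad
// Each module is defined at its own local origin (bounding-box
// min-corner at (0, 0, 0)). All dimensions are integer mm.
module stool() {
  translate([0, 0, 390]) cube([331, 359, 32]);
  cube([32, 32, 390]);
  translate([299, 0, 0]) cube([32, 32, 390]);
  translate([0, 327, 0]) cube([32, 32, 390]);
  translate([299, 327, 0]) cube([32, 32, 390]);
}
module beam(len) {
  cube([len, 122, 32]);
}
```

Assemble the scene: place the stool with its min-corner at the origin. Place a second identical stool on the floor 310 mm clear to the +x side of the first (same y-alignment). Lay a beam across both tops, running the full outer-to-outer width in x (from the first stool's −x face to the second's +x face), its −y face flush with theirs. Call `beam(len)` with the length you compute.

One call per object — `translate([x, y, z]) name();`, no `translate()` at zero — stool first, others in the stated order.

stool();
translate([641, 0, 0]) stool();
translate([0, 0, 422]) beam(972);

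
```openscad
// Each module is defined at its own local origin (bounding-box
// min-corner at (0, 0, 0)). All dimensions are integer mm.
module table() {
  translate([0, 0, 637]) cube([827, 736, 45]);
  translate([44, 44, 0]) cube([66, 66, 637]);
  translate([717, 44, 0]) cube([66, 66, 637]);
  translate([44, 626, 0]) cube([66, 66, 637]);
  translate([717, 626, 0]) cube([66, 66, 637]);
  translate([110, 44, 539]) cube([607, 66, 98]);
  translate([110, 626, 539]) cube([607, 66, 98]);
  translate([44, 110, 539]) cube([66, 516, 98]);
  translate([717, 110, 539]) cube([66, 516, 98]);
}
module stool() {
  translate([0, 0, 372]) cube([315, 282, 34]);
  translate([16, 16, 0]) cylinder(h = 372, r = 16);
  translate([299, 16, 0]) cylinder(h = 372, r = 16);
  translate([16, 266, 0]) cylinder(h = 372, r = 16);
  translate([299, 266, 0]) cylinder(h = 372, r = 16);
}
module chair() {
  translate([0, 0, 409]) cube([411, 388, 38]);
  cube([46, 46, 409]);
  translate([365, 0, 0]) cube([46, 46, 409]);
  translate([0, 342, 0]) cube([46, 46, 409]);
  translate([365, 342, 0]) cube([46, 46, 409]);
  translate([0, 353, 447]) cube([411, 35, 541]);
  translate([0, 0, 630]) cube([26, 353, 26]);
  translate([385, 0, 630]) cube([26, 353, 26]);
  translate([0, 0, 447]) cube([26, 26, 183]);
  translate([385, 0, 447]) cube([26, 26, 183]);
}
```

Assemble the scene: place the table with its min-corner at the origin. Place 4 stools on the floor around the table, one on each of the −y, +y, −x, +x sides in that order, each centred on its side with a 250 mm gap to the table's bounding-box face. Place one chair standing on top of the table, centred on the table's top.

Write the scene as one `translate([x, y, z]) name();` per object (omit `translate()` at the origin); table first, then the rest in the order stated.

table();
translate([256, -532, 0]) stool();
translate([256, 986, 0]) stool();
translate([-565, 227, 0]) stool();
translate([1077, 227, 0]) stool();
translate([208, 174, 682]) chair();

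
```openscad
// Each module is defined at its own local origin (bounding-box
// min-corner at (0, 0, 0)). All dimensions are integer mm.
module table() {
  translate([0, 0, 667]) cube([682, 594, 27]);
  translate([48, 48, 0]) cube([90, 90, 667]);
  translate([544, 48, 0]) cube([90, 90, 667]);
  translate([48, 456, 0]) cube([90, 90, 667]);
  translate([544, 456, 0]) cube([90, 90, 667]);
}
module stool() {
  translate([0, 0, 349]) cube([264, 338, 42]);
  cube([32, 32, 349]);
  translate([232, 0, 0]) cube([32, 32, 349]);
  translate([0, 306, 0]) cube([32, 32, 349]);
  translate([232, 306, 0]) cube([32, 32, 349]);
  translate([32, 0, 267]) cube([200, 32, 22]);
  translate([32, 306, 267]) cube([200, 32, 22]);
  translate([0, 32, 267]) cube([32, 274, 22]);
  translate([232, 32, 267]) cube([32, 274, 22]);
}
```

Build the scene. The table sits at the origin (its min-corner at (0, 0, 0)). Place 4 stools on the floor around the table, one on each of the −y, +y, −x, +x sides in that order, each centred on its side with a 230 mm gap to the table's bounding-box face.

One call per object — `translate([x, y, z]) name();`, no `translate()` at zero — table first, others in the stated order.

table();
translate([209, -568, 0]) stool();
translate([209, 824, 0]) stool();
translate([-494, 128, 0]) stool();
translate([912, 128, 0]) stool();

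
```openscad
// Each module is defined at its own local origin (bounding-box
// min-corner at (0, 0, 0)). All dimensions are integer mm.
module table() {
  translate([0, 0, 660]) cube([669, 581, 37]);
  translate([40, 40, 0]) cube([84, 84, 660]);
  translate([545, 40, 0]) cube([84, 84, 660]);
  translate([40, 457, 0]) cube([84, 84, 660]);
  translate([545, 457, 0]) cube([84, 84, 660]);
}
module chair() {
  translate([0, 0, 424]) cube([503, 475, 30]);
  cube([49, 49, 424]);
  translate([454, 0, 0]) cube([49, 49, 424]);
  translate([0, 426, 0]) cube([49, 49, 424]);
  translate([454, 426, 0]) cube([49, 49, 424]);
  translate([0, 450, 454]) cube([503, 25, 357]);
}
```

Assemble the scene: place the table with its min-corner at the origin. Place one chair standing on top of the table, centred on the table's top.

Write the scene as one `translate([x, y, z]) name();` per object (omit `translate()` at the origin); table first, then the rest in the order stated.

table();
translate([83, 53, 697]) chair();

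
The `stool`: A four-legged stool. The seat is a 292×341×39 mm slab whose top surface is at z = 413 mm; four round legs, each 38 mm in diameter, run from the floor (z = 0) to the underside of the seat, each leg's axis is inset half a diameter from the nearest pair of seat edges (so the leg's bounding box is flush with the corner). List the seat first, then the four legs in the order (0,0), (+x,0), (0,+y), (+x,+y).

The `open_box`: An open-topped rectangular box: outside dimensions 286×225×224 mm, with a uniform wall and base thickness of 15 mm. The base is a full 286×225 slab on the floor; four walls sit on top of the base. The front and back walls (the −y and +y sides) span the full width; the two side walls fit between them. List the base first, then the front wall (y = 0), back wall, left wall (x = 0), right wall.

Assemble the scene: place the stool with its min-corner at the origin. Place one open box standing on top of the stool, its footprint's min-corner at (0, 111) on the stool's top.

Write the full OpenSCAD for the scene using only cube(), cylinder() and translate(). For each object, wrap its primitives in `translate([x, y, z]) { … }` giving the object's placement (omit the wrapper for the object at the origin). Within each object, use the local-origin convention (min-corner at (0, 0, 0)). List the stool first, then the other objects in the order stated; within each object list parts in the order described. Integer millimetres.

translate([0, 0, 374]) cube([292, 341, 39]);
translate([19, 19, 0]) cylinder(h = 374, r = 19);
translate([273, 19, 0]) cylinder(h = 374, r = 19);
translate([19, 322, 0]) cylinder(h = 374, r = 19);
translate([273, 322, 0]) cylinder(h = 374, r = 19);
translate([0, 111, 413]) {
  cube([286, 225, 15]);
  translate([0, 0, 15]) cube([286, 15, 209]);
  translate([0, 210, 15]) cube([286, 15, 209]);
  translate([0, 15, 15]) cube([15, 195, 209]);
  translate([271, 15, 15]) cube([15, 195, 209]);
}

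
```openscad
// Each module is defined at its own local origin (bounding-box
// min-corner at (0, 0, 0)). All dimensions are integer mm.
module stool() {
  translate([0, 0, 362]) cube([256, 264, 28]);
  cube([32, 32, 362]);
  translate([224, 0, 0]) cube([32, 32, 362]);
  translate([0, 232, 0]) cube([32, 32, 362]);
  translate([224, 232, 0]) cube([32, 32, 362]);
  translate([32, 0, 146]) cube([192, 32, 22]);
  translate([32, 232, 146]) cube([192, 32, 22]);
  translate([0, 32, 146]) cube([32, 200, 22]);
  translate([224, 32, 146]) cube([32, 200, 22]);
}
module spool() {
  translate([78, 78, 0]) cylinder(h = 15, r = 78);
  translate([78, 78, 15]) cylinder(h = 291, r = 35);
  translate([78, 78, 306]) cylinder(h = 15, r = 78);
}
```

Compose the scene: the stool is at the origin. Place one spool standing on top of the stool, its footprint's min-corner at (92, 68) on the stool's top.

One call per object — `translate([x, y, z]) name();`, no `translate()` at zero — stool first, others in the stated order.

stool();
translate([92, 68, 390]) spool();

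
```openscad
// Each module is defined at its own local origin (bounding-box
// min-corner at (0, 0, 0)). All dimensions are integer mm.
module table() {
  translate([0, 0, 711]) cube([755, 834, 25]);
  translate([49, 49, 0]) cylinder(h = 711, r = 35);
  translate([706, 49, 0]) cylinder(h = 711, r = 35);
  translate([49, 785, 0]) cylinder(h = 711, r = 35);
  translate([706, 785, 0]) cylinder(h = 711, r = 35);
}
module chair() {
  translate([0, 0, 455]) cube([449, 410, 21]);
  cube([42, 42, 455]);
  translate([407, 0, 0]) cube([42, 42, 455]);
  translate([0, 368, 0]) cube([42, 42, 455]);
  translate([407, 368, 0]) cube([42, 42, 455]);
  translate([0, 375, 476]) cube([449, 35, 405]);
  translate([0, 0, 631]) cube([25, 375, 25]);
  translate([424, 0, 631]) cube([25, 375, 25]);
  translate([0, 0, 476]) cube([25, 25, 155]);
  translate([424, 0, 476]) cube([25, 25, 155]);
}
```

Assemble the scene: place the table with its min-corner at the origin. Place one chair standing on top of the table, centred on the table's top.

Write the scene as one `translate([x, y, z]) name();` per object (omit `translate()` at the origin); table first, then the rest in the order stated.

table();
translate([153, 212, 736]) chair();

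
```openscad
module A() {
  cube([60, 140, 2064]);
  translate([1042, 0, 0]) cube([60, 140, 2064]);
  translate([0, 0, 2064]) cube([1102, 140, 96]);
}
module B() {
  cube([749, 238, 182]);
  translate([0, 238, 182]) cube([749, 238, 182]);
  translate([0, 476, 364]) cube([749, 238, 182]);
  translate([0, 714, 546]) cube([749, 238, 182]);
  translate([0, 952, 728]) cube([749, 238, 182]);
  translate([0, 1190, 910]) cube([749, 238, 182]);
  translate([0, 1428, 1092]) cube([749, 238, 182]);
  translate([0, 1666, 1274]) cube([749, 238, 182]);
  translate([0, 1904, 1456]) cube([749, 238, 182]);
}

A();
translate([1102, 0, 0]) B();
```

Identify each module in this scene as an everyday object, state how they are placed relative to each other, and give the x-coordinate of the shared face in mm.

The door frame's +x face and the staircase's −x face are both at x = 1102 mm.

A is a door frame. B is a staircase. The staircase is against the door frame's +x side, with their −y faces flush. The x-coordinate of the shared face is 1102 mm.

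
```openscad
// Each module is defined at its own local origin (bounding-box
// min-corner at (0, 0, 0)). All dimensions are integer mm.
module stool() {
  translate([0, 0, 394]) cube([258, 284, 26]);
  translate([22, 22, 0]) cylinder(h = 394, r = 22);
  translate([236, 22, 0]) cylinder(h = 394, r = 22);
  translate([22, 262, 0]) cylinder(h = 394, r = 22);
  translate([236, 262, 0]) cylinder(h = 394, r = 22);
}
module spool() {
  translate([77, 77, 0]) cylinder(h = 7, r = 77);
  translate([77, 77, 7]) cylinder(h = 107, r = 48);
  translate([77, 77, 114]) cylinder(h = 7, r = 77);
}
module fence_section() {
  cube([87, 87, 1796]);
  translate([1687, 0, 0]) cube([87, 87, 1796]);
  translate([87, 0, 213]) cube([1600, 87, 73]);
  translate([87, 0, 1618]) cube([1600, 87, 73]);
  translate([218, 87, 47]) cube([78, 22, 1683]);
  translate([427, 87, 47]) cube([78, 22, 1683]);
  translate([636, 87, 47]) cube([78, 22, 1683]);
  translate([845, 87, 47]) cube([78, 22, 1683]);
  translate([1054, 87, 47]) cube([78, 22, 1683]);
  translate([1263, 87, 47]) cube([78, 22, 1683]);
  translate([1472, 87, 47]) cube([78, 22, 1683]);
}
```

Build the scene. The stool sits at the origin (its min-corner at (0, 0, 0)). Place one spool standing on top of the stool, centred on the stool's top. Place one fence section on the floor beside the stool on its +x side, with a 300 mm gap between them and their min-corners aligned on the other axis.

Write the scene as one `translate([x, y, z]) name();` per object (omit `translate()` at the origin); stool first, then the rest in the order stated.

stool();
translate([52, 65, 420]) spool();
translate([558, 0, 0]) fence_section();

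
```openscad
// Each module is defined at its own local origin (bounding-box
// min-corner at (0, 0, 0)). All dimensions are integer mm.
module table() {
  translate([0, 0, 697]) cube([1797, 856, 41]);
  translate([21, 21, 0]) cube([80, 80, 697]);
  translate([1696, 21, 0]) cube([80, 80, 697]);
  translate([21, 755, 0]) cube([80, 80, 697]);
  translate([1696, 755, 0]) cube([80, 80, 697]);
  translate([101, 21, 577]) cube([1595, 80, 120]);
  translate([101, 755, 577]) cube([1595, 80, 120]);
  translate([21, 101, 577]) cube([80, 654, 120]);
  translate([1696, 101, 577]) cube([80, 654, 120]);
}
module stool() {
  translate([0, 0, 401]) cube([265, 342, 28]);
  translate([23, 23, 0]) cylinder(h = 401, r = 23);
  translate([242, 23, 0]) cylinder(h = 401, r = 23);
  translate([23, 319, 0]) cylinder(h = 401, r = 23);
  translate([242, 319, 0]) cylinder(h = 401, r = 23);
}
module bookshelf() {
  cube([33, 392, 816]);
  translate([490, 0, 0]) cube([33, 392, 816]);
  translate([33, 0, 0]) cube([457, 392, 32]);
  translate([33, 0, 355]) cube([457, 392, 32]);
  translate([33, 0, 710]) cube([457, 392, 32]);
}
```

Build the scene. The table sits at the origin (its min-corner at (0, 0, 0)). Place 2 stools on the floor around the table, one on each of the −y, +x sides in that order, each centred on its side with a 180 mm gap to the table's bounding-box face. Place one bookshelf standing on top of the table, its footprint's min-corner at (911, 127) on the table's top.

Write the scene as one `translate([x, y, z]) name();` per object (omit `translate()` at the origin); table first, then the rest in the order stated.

table();
translate([766, -522, 0]) stool();
translate([1977, 257, 0]) stool();
translate([911, 127, 738]) bookshelf();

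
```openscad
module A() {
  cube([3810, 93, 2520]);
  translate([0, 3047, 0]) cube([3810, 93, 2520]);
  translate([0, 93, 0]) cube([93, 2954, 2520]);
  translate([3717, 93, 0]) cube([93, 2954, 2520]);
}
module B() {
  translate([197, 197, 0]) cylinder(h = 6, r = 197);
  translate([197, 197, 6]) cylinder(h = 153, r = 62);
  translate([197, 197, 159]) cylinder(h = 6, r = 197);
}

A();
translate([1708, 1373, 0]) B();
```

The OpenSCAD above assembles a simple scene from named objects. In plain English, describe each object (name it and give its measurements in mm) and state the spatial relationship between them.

A is a box-shaped house frame (walls only): outside footprint 3810×3140 mm, wall height 2520 mm, wall thickness 93 mm. The two y-facing walls run the full x-width; the two x-facing walls fit between the inner faces of the y-facing walls.

B is a spool: two coaxial disc flanges of radius 197 mm and thickness 6 mm, joined by a core cylinder of radius 62 mm and height 153 mm. The lower flange rests on z = 0 and the three cylinders share a vertical axis.

The spool sits inside the house frame, centred.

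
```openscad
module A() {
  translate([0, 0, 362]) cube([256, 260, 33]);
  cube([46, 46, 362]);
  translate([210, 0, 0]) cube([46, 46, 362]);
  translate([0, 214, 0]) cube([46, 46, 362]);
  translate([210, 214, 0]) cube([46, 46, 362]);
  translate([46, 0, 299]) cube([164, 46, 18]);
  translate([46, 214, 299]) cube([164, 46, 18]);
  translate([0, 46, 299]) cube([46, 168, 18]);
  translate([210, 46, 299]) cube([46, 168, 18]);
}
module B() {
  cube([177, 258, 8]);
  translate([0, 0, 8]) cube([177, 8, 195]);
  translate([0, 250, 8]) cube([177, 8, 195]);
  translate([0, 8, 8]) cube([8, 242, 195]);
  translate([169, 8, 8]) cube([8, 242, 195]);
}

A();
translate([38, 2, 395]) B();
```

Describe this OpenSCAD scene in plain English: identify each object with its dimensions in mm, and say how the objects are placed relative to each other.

A is a four-legged stool. The seat is 256×260 mm, 33 mm thick, top at z = 395 mm. It stands on four square legs, each 46×46 mm in cross-section, from z = 0 to the seat underside, each flush with a corner of the seat. Four stretchers, 46 mm wide and 18 mm tall, connect adjacent legs with their undersides at z = 299 mm, each running between the inner faces of the legs it joins and aligned with the legs' outer faces on the other axis.

B is an open storage box with external size 177×258×203 mm and wall thickness 8 mm (the base is also 8 mm thick). The base covers the whole footprint; the four walls stand on the base, with the y-facing walls full-width and the x-facing walls fitting between their inner faces.

The open box is on top of the stool.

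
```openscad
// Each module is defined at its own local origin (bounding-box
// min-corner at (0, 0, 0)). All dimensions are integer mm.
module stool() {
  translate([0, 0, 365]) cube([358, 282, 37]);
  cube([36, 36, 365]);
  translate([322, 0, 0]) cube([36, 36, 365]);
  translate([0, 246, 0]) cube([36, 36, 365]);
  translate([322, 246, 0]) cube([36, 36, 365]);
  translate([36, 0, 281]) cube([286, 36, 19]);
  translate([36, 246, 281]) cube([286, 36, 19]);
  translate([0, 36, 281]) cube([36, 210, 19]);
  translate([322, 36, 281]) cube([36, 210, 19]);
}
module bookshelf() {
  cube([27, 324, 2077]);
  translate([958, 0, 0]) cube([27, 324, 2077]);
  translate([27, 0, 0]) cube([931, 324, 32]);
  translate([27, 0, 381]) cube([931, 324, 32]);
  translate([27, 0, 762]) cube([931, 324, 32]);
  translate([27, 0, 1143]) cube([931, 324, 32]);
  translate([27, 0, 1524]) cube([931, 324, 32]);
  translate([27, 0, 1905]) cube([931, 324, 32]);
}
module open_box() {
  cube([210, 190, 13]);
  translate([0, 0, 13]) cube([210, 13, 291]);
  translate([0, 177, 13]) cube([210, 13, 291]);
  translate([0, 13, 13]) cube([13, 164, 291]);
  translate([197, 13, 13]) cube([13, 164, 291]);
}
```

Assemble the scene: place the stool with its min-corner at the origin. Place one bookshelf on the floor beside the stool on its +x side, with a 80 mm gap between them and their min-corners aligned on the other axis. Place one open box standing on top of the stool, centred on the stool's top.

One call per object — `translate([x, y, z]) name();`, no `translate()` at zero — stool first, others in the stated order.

stool();
translate([438, 0, 0]) bookshelf();
translate([74, 46, 402]) open_box();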